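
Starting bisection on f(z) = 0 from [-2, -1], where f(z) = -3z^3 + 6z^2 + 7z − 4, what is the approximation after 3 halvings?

midpoint -1.5: f = 9.125 > 0 → [-1.5, -1]
midpoint -1.25: f = 2.484375 > 0 → [-1.25, -1]
midpoint -1.125: f = -0.009766 < 0 → [-1.25, -1.125]

-1.125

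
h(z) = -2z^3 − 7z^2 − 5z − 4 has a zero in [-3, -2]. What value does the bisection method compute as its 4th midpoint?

z = -2.5 gives h = -4, negative; keep [-3, -2.5]
z = -2.75 gives h = -1.59375, negative; keep [-3, -2.75]
z = -2.875 gives h = 0.042969, positive; keep [-2.875, -2.75]
z = -2.8125 gives h = -0.814, negative; keep [-2.875, -2.8125]

-2.8125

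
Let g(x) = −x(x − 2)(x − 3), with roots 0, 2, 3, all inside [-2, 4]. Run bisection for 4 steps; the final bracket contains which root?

0

x = 1 gives g = -2, negative; keep [-2, 1]
x = -0.5 gives g = 4.375, positive; keep [-0.5, 1]
x = 0.25 gives g = -1.203125, negative; keep [-0.5, 0.25]
x = -0.125 gives g = 0.8301, positive; keep [-0.125, 0.25]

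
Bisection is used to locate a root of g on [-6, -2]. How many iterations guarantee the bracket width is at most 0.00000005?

Width after n steps is 4/2^n. Need 2^n ≥ 4/0.00000005 = 80000000.
2^26 = 67108864 < 80000000 ≤ 2^27 = 134217728, so n = 27.

27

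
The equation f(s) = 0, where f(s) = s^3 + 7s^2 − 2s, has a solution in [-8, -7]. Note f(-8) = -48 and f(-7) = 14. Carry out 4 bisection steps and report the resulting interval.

s = -7.5 gives f = -13.125, negative; keep [-7.5, -7]
s = -7.25 gives f = 1.359375, positive; keep [-7.5, -7.25]
s = -7.375 gives f = -5.646484, negative; keep [-7.375, -7.25]
s = -7.3125 gives f = -2.0852, negative; keep [-7.3125, -7.25]

[-7.3125, -7.25]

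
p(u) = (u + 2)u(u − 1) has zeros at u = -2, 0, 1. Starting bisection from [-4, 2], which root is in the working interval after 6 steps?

-2

m = -1, p(m) = 2 (+); new bracket [-4, -1]
m = -2.5, p(m) = -4.375 (−); new bracket [-2.5, -1]
m = -1.75, p(m) = 1.203125 (+); new bracket [-2.5, -1.75]
m = -2.125, p(m) = -0.8301 (−); new bracket [-2.125, -1.75]
m = -1.9375, p(m) = 0.3557 (+); new bracket [-2.125, -1.9375]
m = -2.03125, p(m) = -0.1924 (−); new bracket [-2.03125, -1.9375]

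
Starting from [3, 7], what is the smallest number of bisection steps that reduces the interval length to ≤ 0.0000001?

Width after n steps is 4/2^n. Need 2^n ≥ 4/0.0000001 = 40000000.
2^25 = 33554432 < 40000000 ≤ 2^26 = 67108864, so n = 26.

26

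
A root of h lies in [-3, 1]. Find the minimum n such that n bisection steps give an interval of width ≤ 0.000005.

20

Width after n steps is 4/2^n. Need 2^n ≥ 4/0.000005 = 800000.
2^19 = 524288 < 800000 ≤ 2^20 = 1048576, so n = 20.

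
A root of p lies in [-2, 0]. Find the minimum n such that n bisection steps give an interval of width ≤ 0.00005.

Width after n steps is 2/2^n. Need 2^n ≥ 2/0.00005 = 40000.
2^15 = 32768 < 40000 ≤ 2^16 = 65536, so n = 16.

16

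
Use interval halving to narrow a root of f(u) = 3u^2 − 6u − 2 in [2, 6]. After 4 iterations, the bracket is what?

f(4) = 22 > 0, so the root lies in [2, 4]
f(3) = 7 > 0, so the root lies in [2, 3]
f(2.5) = 1.75 > 0, so the root lies in [2, 2.5]
f(2.25) = -0.3125 < 0, so the root lies in [2.25, 2.5]

[2.25, 2.5]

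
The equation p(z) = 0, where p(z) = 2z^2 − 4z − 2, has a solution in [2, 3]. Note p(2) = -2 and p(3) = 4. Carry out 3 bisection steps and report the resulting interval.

[2.375, 2.5]

z = 2.5 gives p = 0.5, positive; keep [2, 2.5]
z = 2.25 gives p = -0.875, negative; keep [2.25, 2.5]
z = 2.375 gives p = -0.21875, negative; keep [2.375, 2.5]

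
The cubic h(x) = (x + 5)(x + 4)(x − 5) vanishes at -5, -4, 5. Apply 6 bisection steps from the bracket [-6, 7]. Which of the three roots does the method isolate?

x = 0.5 gives h = -111.375, negative; keep [0.5, 7]
x = 3.75 gives h = -84.765625, negative; keep [3.75, 7]
x = 5.375 gives h = 36.474609, positive; keep [3.75, 5.375]
x = 4.5625 gives h = -35.822, negative; keep [4.5625, 5.375]
x = 4.96875 gives h = -2.794, negative; keep [4.96875, 5.375]
x = 5.171875 gives h = 16.0351, positive; keep [4.96875, 5.171875]

5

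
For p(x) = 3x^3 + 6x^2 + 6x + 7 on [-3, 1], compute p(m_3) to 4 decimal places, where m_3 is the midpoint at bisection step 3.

1.3750

x = -1 gives p = 4, positive; keep [-3, -1]
x = -2 gives p = -5, negative; keep [-2, -1]
x = -1.5 gives p = 1.375, positive; keep [-2, -1.5]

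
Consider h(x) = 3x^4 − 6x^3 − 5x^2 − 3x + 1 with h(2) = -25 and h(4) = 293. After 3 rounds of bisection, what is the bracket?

m = 3, h(m) = 28 (+); new bracket [2, 3]
m = 2.5, h(m) = -14.3125 (−); new bracket [2.5, 3]
m = 2.75, h(m) = 1.730469 (+); new bracket [2.5, 2.75]

[2.5, 2.75]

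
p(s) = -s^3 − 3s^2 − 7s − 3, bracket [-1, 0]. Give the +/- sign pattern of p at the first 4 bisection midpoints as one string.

-+++

m = -0.5, p(m) = -0.125 (−); new bracket [-1, -0.5]
m = -0.75, p(m) = 0.984375 (+); new bracket [-0.75, -0.5]
m = -0.625, p(m) = 0.447266 (+); new bracket [-0.625, -0.5]
m = -0.5625, p(m) = 0.1663 (+); new bracket [-0.5625, -0.5]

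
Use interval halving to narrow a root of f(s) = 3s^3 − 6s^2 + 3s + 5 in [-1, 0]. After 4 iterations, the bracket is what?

[-0.6875, -0.625]

m = -0.5, f(m) = 1.625 (+); new bracket [-1, -0.5]
m = -0.75, f(m) = -1.890625 (−); new bracket [-0.75, -0.5]
m = -0.625, f(m) = 0.048828 (+); new bracket [-0.75, -0.625]
m = -0.6875, f(m) = -0.8733 (−); new bracket [-0.6875, -0.625]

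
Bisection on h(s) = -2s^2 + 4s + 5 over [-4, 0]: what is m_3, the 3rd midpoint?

h(-2) = -11 < 0, so the root lies in [-2, 0]
h(-1) = -1 < 0, so the root lies in [-1, 0]
h(-0.5) = 2.5 > 0, so the root lies in [-1, -0.5]

-0.5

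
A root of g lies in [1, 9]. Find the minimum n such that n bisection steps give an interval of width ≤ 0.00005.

18

Width after n steps is 8/2^n. Need 2^n ≥ 8/0.00005 = 160000.
2^17 = 131072 < 160000 ≤ 2^18 = 262144, so n = 18.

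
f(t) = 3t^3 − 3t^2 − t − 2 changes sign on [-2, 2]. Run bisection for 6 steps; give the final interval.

midpoint 0: f = -2 < 0 → [0, 2]
midpoint 1: f = -3 < 0 → [1, 2]
midpoint 1.5: f = -0.125 < 0 → [1.5, 2]
midpoint 1.75: f = 3.1406 > 0 → [1.5, 1.75]
midpoint 1.625: f = 1.3262 > 0 → [1.5, 1.625]
midpoint 1.5625: f = 0.5574 > 0 → [1.5, 1.5625]

[1.5, 1.5625]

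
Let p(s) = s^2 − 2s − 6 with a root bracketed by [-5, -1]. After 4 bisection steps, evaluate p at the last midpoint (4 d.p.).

0.5625

midpoint -3: p = 9 > 0 → [-3, -1]
midpoint -2: p = 2 > 0 → [-2, -1]
midpoint -1.5: p = -0.75 < 0 → [-2, -1.5]
midpoint -1.75: p = 0.5625 > 0 → [-1.75, -1.5]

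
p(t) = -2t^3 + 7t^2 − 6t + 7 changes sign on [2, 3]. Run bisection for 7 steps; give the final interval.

[2.875, 2.8828125]

p(2.5) = 4.5 > 0, so the root lies in [2.5, 3]
p(2.75) = 1.84375 > 0, so the root lies in [2.75, 3]
p(2.875) = 0.082031 > 0, so the root lies in [2.875, 3]
p(2.9375) = -0.9175 < 0, so the root lies in [2.875, 2.9375]
p(2.90625) = -0.4075 < 0, so the root lies in [2.875, 2.90625]
p(2.890625) = -0.1602 < 0, so the root lies in [2.875, 2.890625]
p(2.8828125) = -0.0385 < 0, so the root lies in [2.875, 2.8828125]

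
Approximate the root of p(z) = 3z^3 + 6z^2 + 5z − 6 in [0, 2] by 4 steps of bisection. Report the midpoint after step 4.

m = 1, p(m) = 8 (+); new bracket [0, 1]
m = 0.5, p(m) = -1.625 (−); new bracket [0.5, 1]
m = 0.75, p(m) = 2.390625 (+); new bracket [0.5, 0.75]
m = 0.625, p(m) = 0.2012 (+); new bracket [0.5, 0.625]

0.625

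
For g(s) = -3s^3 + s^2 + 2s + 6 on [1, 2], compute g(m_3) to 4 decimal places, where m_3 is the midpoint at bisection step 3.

s = 1.5 gives g = 1.125, positive; keep [1.5, 2]
s = 1.75 gives g = -3.515625, negative; keep [1.5, 1.75]
s = 1.625 gives g = -0.982422, negative; keep [1.5, 1.625]

-0.9824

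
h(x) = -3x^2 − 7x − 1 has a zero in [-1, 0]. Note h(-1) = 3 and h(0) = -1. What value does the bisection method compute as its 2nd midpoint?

-0.25

h(-0.5) = 1.75 > 0, so the root lies in [-0.5, 0]
h(-0.25) = 0.5625 > 0, so the root lies in [-0.25, 0]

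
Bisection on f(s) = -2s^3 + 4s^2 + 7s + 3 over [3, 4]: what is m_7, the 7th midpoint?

3.2265625

f(3.5) = -9.25 < 0, so the root lies in [3, 3.5]
f(3.25) = -0.65625 < 0, so the root lies in [3, 3.25]
f(3.125) = 2.902344 > 0, so the root lies in [3.125, 3.25]
f(3.1875) = 1.1821 > 0, so the root lies in [3.1875, 3.25]
f(3.21875) = 0.2779 > 0, so the root lies in [3.21875, 3.25]
f(3.234375) = -0.1854 < 0, so the root lies in [3.21875, 3.234375]
f(3.2265625) = 0.0472 > 0, so the root lies in [3.2265625, 3.234375]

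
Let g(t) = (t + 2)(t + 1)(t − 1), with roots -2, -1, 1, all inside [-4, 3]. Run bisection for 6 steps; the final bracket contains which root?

t = -0.5 gives g = -1.125, negative; keep [-0.5, 3]
t = 1.25 gives g = 1.828125, positive; keep [-0.5, 1.25]
t = 0.375 gives g = -2.041016, negative; keep [0.375, 1.25]
t = 0.8125 gives g = -0.9558, negative; keep [0.8125, 1.25]
t = 1.03125 gives g = 0.1924, positive; keep [0.8125, 1.03125]
t = 0.921875 gives g = -0.4387, negative; keep [0.921875, 1.03125]

1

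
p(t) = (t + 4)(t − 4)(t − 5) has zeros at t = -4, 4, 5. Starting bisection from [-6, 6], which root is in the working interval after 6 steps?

-4

t = 0 gives p = 80, positive; keep [-6, 0]
t = -3 gives p = 56, positive; keep [-6, -3]
t = -4.5 gives p = -40.375, negative; keep [-4.5, -3]
t = -3.75 gives p = 16.9531, positive; keep [-4.5, -3.75]
t = -4.125 gives p = -9.2676, negative; keep [-4.125, -3.75]
t = -3.9375 gives p = 4.4338, positive; keep [-4.125, -3.9375]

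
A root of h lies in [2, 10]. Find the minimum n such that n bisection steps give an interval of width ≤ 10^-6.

23

Width after n steps is 8/2^n. Need 2^n ≥ 8/10^-6 = 8000000.
2^22 = 4194304 < 8000000 ≤ 2^23 = 8388608, so n = 23.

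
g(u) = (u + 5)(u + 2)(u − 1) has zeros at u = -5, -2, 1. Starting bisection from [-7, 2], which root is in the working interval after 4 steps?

-5

u = -2.5 gives g = 4.375, positive; keep [-7, -2.5]
u = -4.75 gives g = 3.953125, positive; keep [-7, -4.75]
u = -5.875 gives g = -23.310547, negative; keep [-5.875, -4.75]
u = -5.3125 gives g = -6.5344, negative; keep [-5.3125, -4.75]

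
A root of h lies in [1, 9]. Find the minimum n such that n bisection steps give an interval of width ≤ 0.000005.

Width after n steps is 8/2^n. Need 2^n ≥ 8/0.000005 = 1600000.
2^20 = 1048576 < 1600000 ≤ 2^21 = 2097152, so n = 21.

21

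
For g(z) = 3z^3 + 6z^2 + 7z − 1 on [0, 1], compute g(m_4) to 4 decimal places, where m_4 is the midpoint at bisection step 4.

z = 0.5 gives g = 4.375, positive; keep [0, 0.5]
z = 0.25 gives g = 1.171875, positive; keep [0, 0.25]
z = 0.125 gives g = -0.025391, negative; keep [0.125, 0.25]
z = 0.1875 gives g = 0.5432, positive; keep [0.125, 0.1875]

0.5432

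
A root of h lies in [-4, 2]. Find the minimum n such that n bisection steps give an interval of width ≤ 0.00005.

17

Width after n steps is 6/2^n. Need 2^n ≥ 6/0.00005 = 120000.
2^16 = 65536 < 120000 ≤ 2^17 = 131072, so n = 17.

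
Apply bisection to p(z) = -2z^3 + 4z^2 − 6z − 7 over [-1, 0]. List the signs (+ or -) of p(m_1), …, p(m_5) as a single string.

-+--+

p(-0.5) = -2.75 < 0, so the root lies in [-1, -0.5]
p(-0.75) = 0.59375 > 0, so the root lies in [-0.75, -0.5]
p(-0.625) = -1.199219 < 0, so the root lies in [-0.75, -0.625]
p(-0.6875) = -0.3345 < 0, so the root lies in [-0.75, -0.6875]
p(-0.71875) = 0.1215 > 0, so the root lies in [-0.71875, -0.6875]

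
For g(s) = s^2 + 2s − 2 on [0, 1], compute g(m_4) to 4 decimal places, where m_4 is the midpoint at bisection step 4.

s = 0.5 gives g = -0.75, negative; keep [0.5, 1]
s = 0.75 gives g = 0.0625, positive; keep [0.5, 0.75]
s = 0.625 gives g = -0.359375, negative; keep [0.625, 0.75]
s = 0.6875 gives g = -0.1523, negative; keep [0.6875, 0.75]

-0.1523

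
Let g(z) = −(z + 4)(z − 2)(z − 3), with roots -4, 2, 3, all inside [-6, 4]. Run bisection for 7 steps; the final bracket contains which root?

z = -1 gives g = -36, negative; keep [-6, -1]
z = -3.5 gives g = -17.875, negative; keep [-6, -3.5]
z = -4.75 gives g = 39.234375, positive; keep [-4.75, -3.5]
z = -4.125 gives g = 5.4551, positive; keep [-4.125, -3.5]
z = -3.8125 gives g = -7.4246, negative; keep [-4.125, -3.8125]
z = -3.96875 gives g = -1.2998, negative; keep [-4.125, -3.96875]
z = -4.046875 gives g = 1.9974, positive; keep [-4.046875, -3.96875]

-4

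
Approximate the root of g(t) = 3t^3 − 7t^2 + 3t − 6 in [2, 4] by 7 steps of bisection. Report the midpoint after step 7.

2.265625

m = 3, g(m) = 21 (+); new bracket [2, 3]
m = 2.5, g(m) = 4.625 (+); new bracket [2, 2.5]
m = 2.25, g(m) = -0.515625 (−); new bracket [2.25, 2.5]
m = 2.375, g(m) = 1.8301 (+); new bracket [2.25, 2.375]
m = 2.3125, g(m) = 0.6033 (+); new bracket [2.25, 2.3125]
m = 2.28125, g(m) = 0.0306 (+); new bracket [2.25, 2.28125]
m = 2.265625, g(m) = -0.2458 (−); new bracket [2.265625, 2.28125]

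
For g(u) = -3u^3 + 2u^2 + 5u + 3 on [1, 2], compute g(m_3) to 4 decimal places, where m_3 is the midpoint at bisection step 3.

g(1.5) = 4.875 > 0, so the root lies in [1.5, 2]
g(1.75) = 1.796875 > 0, so the root lies in [1.75, 2]
g(1.875) = -0.369141 < 0, so the root lies in [1.75, 1.875]

-0.3691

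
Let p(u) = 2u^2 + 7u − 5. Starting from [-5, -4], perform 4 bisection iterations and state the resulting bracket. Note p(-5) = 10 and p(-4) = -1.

midpoint -4.5: p = 4 > 0 → [-4.5, -4]
midpoint -4.25: p = 1.375 > 0 → [-4.25, -4]
midpoint -4.125: p = 0.15625 > 0 → [-4.125, -4]
midpoint -4.0625: p = -0.4297 < 0 → [-4.125, -4.0625]

[-4.125, -4.0625]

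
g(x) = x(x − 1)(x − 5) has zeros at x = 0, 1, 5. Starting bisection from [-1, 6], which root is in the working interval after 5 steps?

midpoint 2.5: g = -9.375 < 0 → [2.5, 6]
midpoint 4.25: g = -10.359375 < 0 → [4.25, 6]
midpoint 5.125: g = 2.642578 > 0 → [4.25, 5.125]
midpoint 4.6875: g = -5.4016 < 0 → [4.6875, 5.125]
midpoint 4.90625: g = -1.7967 < 0 → [4.90625, 5.125]

5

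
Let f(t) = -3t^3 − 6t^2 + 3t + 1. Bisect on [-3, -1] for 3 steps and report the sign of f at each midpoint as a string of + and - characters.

-+-

f(-2) = -5 < 0, so the root lies in [-3, -2]
f(-2.5) = 2.875 > 0, so the root lies in [-2.5, -2]
f(-2.25) = -1.953125 < 0, so the root lies in [-2.5, -2.25]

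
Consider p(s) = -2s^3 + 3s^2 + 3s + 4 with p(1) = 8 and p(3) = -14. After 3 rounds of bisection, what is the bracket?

m = 2, p(m) = 6 (+); new bracket [2, 3]
m = 2.5, p(m) = -1 (−); new bracket [2, 2.5]
m = 2.25, p(m) = 3.15625 (+); new bracket [2.25, 2.5]

[2.25, 2.5]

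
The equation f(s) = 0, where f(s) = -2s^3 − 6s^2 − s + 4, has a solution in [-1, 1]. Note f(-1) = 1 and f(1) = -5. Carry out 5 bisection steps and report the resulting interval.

[0.625, 0.6875]

f(0) = 4 > 0, so the root lies in [0, 1]
f(0.5) = 1.75 > 0, so the root lies in [0.5, 1]
f(0.75) = -0.96875 < 0, so the root lies in [0.5, 0.75]
f(0.625) = 0.543 > 0, so the root lies in [0.625, 0.75]
f(0.6875) = -0.1733 < 0, so the root lies in [0.625, 0.6875]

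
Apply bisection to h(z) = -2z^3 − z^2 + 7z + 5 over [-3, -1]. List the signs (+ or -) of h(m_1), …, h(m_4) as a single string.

m = -2, h(m) = 3 (+); new bracket [-2, -1]
m = -1.5, h(m) = -1 (−); new bracket [-2, -1.5]
m = -1.75, h(m) = 0.40625 (+); new bracket [-1.75, -1.5]
m = -1.625, h(m) = -0.4336 (−); new bracket [-1.75, -1.625]

+-+-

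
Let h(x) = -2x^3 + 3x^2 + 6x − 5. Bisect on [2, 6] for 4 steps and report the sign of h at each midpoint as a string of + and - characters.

---+

h(4) = -61 < 0, so the root lies in [2, 4]
h(3) = -14 < 0, so the root lies in [2, 3]
h(2.5) = -2.5 < 0, so the root lies in [2, 2.5]
h(2.25) = 0.9062 > 0, so the root lies in [2.25, 2.5]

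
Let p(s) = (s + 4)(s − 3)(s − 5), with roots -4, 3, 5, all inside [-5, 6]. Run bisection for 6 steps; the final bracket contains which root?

-4

midpoint 0.5: p = 50.625 > 0 → [-5, 0.5]
midpoint -2.25: p = 66.609375 > 0 → [-5, -2.25]
midpoint -3.625: p = 21.427734 > 0 → [-5, -3.625]
midpoint -4.3125: p = -21.2805 < 0 → [-4.3125, -3.625]
midpoint -3.96875: p = 1.9532 > 0 → [-4.3125, -3.96875]
midpoint -4.140625: p = -9.1786 < 0 → [-4.140625, -3.96875]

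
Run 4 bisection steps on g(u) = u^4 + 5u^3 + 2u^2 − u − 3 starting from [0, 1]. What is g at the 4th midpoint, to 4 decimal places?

g(0.5) = -2.3125 < 0, so the root lies in [0.5, 1]
g(0.75) = -0.199219 < 0, so the root lies in [0.75, 1]
g(0.875) = 1.592041 > 0, so the root lies in [0.75, 0.875]
g(0.8125) = 0.6255 > 0, so the root lies in [0.75, 0.8125]

0.6255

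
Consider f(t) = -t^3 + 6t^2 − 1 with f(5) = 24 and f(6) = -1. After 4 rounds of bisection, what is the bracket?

[5.9375, 6]

m = 5.5, f(m) = 14.125 (+); new bracket [5.5, 6]
m = 5.75, f(m) = 7.265625 (+); new bracket [5.75, 6]
m = 5.875, f(m) = 3.314453 (+); new bracket [5.875, 6]
m = 5.9375, f(m) = 1.2034 (+); new bracket [5.9375, 6]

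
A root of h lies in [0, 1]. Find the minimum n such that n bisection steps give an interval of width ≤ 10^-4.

Width after n steps is 1/2^n. Need 2^n ≥ 1/10^-4 = 10000.
2^13 = 8192 < 10000 ≤ 2^14 = 16384, so n = 14.

14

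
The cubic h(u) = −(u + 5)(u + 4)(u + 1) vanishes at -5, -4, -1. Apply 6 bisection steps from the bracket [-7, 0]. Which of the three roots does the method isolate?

u = -3.5 gives h = 1.875, positive; keep [-3.5, 0]
u = -1.75 gives h = 5.484375, positive; keep [-1.75, 0]
u = -0.875 gives h = -1.611328, negative; keep [-1.75, -0.875]
u = -1.3125 gives h = 3.0969, positive; keep [-1.3125, -0.875]
u = -1.09375 gives h = 1.0643, positive; keep [-1.09375, -0.875]
u = -0.984375 gives h = -0.1892, negative; keep [-1.09375, -0.984375]

-1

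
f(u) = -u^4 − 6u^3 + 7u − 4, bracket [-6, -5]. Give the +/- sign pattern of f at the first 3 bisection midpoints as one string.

++-

m = -5.5, f(m) = 40.6875 (+); new bracket [-6, -5.5]
m = -5.75, f(m) = 3.277344 (+); new bracket [-6, -5.75]
m = -5.875, f(m) = -19.777588 (−); new bracket [-5.875, -5.75]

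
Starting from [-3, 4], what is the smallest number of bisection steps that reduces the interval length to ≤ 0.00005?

Width after n steps is 7/2^n. Need 2^n ≥ 7/0.00005 = 140000.
2^17 = 131072 < 140000 ≤ 2^18 = 262144, so n = 18.

18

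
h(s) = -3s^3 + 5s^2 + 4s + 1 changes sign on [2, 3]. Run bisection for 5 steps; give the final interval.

[2.28125, 2.3125]

s = 2.5 gives h = -4.625, negative; keep [2, 2.5]
s = 2.25 gives h = 1.140625, positive; keep [2.25, 2.5]
s = 2.375 gives h = -1.486328, negative; keep [2.25, 2.375]
s = 2.3125 gives h = -0.1111, negative; keep [2.25, 2.3125]
s = 2.28125 gives h = 0.5299, positive; keep [2.28125, 2.3125]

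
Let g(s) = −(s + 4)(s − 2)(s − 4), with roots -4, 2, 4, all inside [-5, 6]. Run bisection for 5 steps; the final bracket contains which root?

-4

m = 0.5, g(m) = -23.625 (−); new bracket [-5, 0.5]
m = -2.25, g(m) = -46.484375 (−); new bracket [-5, -2.25]
m = -3.625, g(m) = -16.083984 (−); new bracket [-5, -3.625]
m = -4.3125, g(m) = 16.3977 (+); new bracket [-4.3125, -3.625]
m = -3.96875, g(m) = -1.4864 (−); new bracket [-4.3125, -3.96875]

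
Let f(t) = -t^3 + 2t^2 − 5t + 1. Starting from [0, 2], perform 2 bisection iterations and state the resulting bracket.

[0, 0.5]

f(1) = -3 < 0, so the root lies in [0, 1]
f(0.5) = -1.125 < 0, so the root lies in [0, 0.5]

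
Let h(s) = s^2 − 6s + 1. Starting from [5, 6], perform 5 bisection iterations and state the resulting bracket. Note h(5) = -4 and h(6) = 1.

[5.8125, 5.84375]

h(5.5) = -1.75 < 0, so the root lies in [5.5, 6]
h(5.75) = -0.4375 < 0, so the root lies in [5.75, 6]
h(5.875) = 0.265625 > 0, so the root lies in [5.75, 5.875]
h(5.8125) = -0.0898 < 0, so the root lies in [5.8125, 5.875]
h(5.84375) = 0.0869 > 0, so the root lies in [5.8125, 5.84375]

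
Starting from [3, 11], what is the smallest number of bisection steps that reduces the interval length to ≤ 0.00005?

18

Width after n steps is 8/2^n. Need 2^n ≥ 8/0.00005 = 160000.
2^17 = 131072 < 160000 ≤ 2^18 = 262144, so n = 18.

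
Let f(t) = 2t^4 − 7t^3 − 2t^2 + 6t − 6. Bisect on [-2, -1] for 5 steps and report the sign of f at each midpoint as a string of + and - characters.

++--+

midpoint -1.5: f = 14.25 > 0 → [-1.5, -1]
midpoint -1.25: f = 1.929688 > 0 → [-1.25, -1]
midpoint -1.125: f = -2.11084 < 0 → [-1.25, -1.125]
midpoint -1.1875: f = -0.2463 < 0 → [-1.25, -1.1875]
midpoint -1.21875: f = 0.8012 > 0 → [-1.21875, -1.1875]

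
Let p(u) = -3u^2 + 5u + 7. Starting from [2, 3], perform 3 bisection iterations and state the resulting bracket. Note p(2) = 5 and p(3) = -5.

m = 2.5, p(m) = 0.75 (+); new bracket [2.5, 3]
m = 2.75, p(m) = -1.9375 (−); new bracket [2.5, 2.75]
m = 2.625, p(m) = -0.546875 (−); new bracket [2.5, 2.625]

[2.5, 2.625]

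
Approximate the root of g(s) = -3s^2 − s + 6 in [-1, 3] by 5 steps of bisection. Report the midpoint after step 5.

midpoint 1: g = 2 > 0 → [1, 3]
midpoint 2: g = -8 < 0 → [1, 2]
midpoint 1.5: g = -2.25 < 0 → [1, 1.5]
midpoint 1.25: g = 0.0625 > 0 → [1.25, 1.5]
midpoint 1.375: g = -1.0469 < 0 → [1.25, 1.375]

1.375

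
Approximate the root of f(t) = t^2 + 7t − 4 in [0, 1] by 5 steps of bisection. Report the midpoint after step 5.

0.53125

f(0.5) = -0.25 < 0, so the root lies in [0.5, 1]
f(0.75) = 1.8125 > 0, so the root lies in [0.5, 0.75]
f(0.625) = 0.765625 > 0, so the root lies in [0.5, 0.625]
f(0.5625) = 0.2539 > 0, so the root lies in [0.5, 0.5625]
f(0.53125) = 0.001 > 0, so the root lies in [0.5, 0.53125]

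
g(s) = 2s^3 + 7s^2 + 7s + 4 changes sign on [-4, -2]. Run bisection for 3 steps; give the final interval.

m = -3, g(m) = -8 (−); new bracket [-3, -2]
m = -2.5, g(m) = -1 (−); new bracket [-2.5, -2]
m = -2.25, g(m) = 0.90625 (+); new bracket [-2.5, -2.25]

[-2.5, -2.25]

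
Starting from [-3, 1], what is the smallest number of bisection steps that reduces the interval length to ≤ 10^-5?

19

Width after n steps is 4/2^n. Need 2^n ≥ 4/10^-5 = 400000.
2^18 = 262144 < 400000 ≤ 2^19 = 524288, so n = 19.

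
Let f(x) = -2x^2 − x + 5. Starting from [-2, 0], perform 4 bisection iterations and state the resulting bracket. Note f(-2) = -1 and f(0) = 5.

[-1.875, -1.75]

f(-1) = 4 > 0, so the root lies in [-2, -1]
f(-1.5) = 2 > 0, so the root lies in [-2, -1.5]
f(-1.75) = 0.625 > 0, so the root lies in [-2, -1.75]
f(-1.875) = -0.1562 < 0, so the root lies in [-1.875, -1.75]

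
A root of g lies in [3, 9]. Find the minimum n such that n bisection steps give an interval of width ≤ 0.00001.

Width after n steps is 6/2^n. Need 2^n ≥ 6/0.00001 = 600000.
2^19 = 524288 < 600000 ≤ 2^20 = 1048576, so n = 20.

20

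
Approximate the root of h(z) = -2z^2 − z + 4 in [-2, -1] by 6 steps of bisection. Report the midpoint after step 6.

-1.671875

m = -1.5, h(m) = 1 (+); new bracket [-2, -1.5]
m = -1.75, h(m) = -0.375 (−); new bracket [-1.75, -1.5]
m = -1.625, h(m) = 0.34375 (+); new bracket [-1.75, -1.625]
m = -1.6875, h(m) = -0.0078 (−); new bracket [-1.6875, -1.625]
m = -1.65625, h(m) = 0.1699 (+); new bracket [-1.6875, -1.65625]
m = -1.671875, h(m) = 0.0815 (+); new bracket [-1.6875, -1.671875]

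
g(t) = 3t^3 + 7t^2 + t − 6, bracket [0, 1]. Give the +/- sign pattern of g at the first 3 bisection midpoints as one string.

--+

t = 0.5 gives g = -3.375, negative; keep [0.5, 1]
t = 0.75 gives g = -0.046875, negative; keep [0.75, 1]
t = 0.875 gives g = 2.244141, positive; keep [0.75, 0.875]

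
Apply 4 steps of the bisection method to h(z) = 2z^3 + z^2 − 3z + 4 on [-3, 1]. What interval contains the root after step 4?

z = -1 gives h = 6, positive; keep [-3, -1]
z = -2 gives h = -2, negative; keep [-2, -1]
z = -1.5 gives h = 4, positive; keep [-2, -1.5]
z = -1.75 gives h = 1.5938, positive; keep [-2, -1.75]

[-2, -1.75]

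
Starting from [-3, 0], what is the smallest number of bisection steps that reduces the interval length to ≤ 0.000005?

20

Width after n steps is 3/2^n. Need 2^n ≥ 3/0.000005 = 600000.
2^19 = 524288 < 600000 ≤ 2^20 = 1048576, so n = 20.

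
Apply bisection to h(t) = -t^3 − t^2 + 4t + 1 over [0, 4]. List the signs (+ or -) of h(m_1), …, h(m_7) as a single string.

-++-++-

h(2) = -3 < 0, so the root lies in [0, 2]
h(1) = 3 > 0, so the root lies in [1, 2]
h(1.5) = 1.375 > 0, so the root lies in [1.5, 2]
h(1.75) = -0.4219 < 0, so the root lies in [1.5, 1.75]
h(1.625) = 0.5684 > 0, so the root lies in [1.625, 1.75]
h(1.6875) = 0.0969 > 0, so the root lies in [1.6875, 1.75]
h(1.71875) = -0.1565 < 0, so the root lies in [1.6875, 1.71875]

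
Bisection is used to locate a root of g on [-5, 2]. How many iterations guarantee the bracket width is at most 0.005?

11

Width after n steps is 7/2^n. Need 2^n ≥ 7/0.005 = 1400.
2^10 = 1024 < 1400 ≤ 2^11 = 2048, so n = 11.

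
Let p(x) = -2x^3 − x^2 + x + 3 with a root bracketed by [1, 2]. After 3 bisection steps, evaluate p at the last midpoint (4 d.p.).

0.0117

midpoint 1.5: p = -4.5 < 0 → [1, 1.5]
midpoint 1.25: p = -1.21875 < 0 → [1, 1.25]
midpoint 1.125: p = 0.011719 > 0 → [1.125, 1.25]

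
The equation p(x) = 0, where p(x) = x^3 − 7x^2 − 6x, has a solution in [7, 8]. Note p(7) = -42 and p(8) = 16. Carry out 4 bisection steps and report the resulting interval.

midpoint 7.5: p = -16.875 < 0 → [7.5, 8]
midpoint 7.75: p = -1.453125 < 0 → [7.75, 8]
midpoint 7.875: p = 7.013672 > 0 → [7.75, 7.875]
midpoint 7.8125: p = 2.7161 > 0 → [7.75, 7.8125]

[7.75, 7.8125]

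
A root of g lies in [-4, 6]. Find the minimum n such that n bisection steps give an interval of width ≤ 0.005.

11

Width after n steps is 10/2^n. Need 2^n ≥ 10/0.005 = 2000.
2^10 = 1024 < 2000 ≤ 2^11 = 2048, so n = 11.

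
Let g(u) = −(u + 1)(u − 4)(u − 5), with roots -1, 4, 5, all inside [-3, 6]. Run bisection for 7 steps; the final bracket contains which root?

-1

midpoint 1.5: g = -21.875 < 0 → [-3, 1.5]
midpoint -0.75: g = -6.828125 < 0 → [-3, -0.75]
midpoint -1.875: g = 35.341797 > 0 → [-1.875, -0.75]
midpoint -1.3125: g = 10.4797 > 0 → [-1.3125, -0.75]
midpoint -1.03125: g = 0.9483 > 0 → [-1.03125, -0.75]
midpoint -0.890625: g = -3.151 < 0 → [-1.03125, -0.890625]
midpoint -0.9609375: g = -1.1551 < 0 → [-1.03125, -0.9609375]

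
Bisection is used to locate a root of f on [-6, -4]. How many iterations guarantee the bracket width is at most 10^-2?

8

Width after n steps is 2/2^n. Need 2^n ≥ 2/10^-2 = 200.
2^7 = 128 < 200 ≤ 2^8 = 256, so n = 8.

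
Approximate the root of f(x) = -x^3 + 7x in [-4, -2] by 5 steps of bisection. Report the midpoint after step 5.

-2.6875

x = -3 gives f = 6, positive; keep [-3, -2]
x = -2.5 gives f = -1.875, negative; keep [-3, -2.5]
x = -2.75 gives f = 1.546875, positive; keep [-2.75, -2.5]
x = -2.625 gives f = -0.2871, negative; keep [-2.75, -2.625]
x = -2.6875 gives f = 0.5984, positive; keep [-2.6875, -2.625]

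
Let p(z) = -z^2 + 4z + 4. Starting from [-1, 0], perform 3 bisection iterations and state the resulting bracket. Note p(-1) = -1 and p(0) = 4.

p(-0.5) = 1.75 > 0, so the root lies in [-1, -0.5]
p(-0.75) = 0.4375 > 0, so the root lies in [-1, -0.75]
p(-0.875) = -0.265625 < 0, so the root lies in [-0.875, -0.75]

[-0.875, -0.75]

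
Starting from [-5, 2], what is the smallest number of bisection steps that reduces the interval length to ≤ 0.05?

8

Width after n steps is 7/2^n. Need 2^n ≥ 7/0.05 = 140.
2^7 = 128 < 140 ≤ 2^8 = 256, so n = 8.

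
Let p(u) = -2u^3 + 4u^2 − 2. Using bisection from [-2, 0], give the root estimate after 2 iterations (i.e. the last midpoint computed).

-0.5

m = -1, p(m) = 4 (+); new bracket [-1, 0]
m = -0.5, p(m) = -0.75 (−); new bracket [-1, -0.5]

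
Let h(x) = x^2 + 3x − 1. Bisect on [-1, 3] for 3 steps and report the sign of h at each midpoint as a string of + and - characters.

+-+

x = 1 gives h = 3, positive; keep [-1, 1]
x = 0 gives h = -1, negative; keep [0, 1]
x = 0.5 gives h = 0.75, positive; keep [0, 0.5]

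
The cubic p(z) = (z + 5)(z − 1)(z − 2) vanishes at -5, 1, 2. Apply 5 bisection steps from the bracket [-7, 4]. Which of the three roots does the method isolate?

-5

m = -1.5, p(m) = 30.625 (+); new bracket [-7, -1.5]
m = -4.25, p(m) = 24.609375 (+); new bracket [-7, -4.25]
m = -5.625, p(m) = -31.572266 (−); new bracket [-5.625, -4.25]
m = -4.9375, p(m) = 2.5745 (+); new bracket [-5.625, -4.9375]
m = -5.28125, p(m) = -12.8631 (−); new bracket [-5.28125, -4.9375]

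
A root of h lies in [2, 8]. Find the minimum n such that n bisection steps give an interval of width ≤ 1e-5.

20

Width after n steps is 6/2^n. Need 2^n ≥ 6/1e-5 = 600000.
2^19 = 524288 < 600000 ≤ 2^20 = 1048576, so n = 20.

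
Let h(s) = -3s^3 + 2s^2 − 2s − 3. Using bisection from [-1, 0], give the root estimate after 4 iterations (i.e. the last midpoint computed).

m = -0.5, h(m) = -1.125 (−); new bracket [-1, -0.5]
m = -0.75, h(m) = 0.890625 (+); new bracket [-0.75, -0.5]
m = -0.625, h(m) = -0.236328 (−); new bracket [-0.75, -0.625]
m = -0.6875, h(m) = 0.2952 (+); new bracket [-0.6875, -0.625]

-0.6875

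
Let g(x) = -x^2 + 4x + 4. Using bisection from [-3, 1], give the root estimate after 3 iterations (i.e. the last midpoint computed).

-0.5

midpoint -1: g = -1 < 0 → [-1, 1]
midpoint 0: g = 4 > 0 → [-1, 0]
midpoint -0.5: g = 1.75 > 0 → [-1, -0.5]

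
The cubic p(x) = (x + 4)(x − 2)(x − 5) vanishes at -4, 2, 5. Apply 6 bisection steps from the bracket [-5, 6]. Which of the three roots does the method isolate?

-4

x = 0.5 gives p = 30.375, positive; keep [-5, 0.5]
x = -2.25 gives p = 53.921875, positive; keep [-5, -2.25]
x = -3.625 gives p = 18.193359, positive; keep [-5, -3.625]
x = -4.3125 gives p = -18.3704, negative; keep [-4.3125, -3.625]
x = -3.96875 gives p = 1.6729, positive; keep [-4.3125, -3.96875]
x = -4.140625 gives p = -7.8932, negative; keep [-4.140625, -3.96875]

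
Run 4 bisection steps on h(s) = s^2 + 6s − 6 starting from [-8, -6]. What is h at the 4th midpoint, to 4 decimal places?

0.0156

midpoint -7: h = 1 > 0 → [-7, -6]
midpoint -6.5: h = -2.75 < 0 → [-7, -6.5]
midpoint -6.75: h = -0.9375 < 0 → [-7, -6.75]
midpoint -6.875: h = 0.0156 > 0 → [-6.875, -6.75]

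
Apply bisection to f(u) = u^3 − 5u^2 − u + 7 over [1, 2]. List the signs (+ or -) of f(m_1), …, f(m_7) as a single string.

u = 1.5 gives f = -2.375, negative; keep [1, 1.5]
u = 1.25 gives f = -0.109375, negative; keep [1, 1.25]
u = 1.125 gives f = 0.970703, positive; keep [1.125, 1.25]
u = 1.1875 gives f = 0.4363, positive; keep [1.1875, 1.25]
u = 1.21875 gives f = 0.1648, positive; keep [1.21875, 1.25]
u = 1.234375 gives f = 0.028, positive; keep [1.234375, 1.25]
u = 1.2421875 gives f = -0.0406, negative; keep [1.234375, 1.2421875]

--++++-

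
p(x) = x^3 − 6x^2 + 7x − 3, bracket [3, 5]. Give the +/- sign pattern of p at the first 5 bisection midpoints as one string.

--+-+

x = 4 gives p = -7, negative; keep [4, 5]
x = 4.5 gives p = -1.875, negative; keep [4.5, 5]
x = 4.75 gives p = 2.046875, positive; keep [4.5, 4.75]
x = 4.625 gives p = -0.0371, negative; keep [4.625, 4.75]
x = 4.6875 gives p = 0.9734, positive; keep [4.625, 4.6875]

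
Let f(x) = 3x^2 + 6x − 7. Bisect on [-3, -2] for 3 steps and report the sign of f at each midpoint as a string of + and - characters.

--+

f(-2.5) = -3.25 < 0, so the root lies in [-3, -2.5]
f(-2.75) = -0.8125 < 0, so the root lies in [-3, -2.75]
f(-2.875) = 0.546875 > 0, so the root lies in [-2.875, -2.75]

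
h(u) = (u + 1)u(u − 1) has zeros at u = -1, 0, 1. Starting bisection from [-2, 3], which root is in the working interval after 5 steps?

u = 0.5 gives h = -0.375, negative; keep [0.5, 3]
u = 1.75 gives h = 3.609375, positive; keep [0.5, 1.75]
u = 1.125 gives h = 0.298828, positive; keep [0.5, 1.125]
u = 0.8125 gives h = -0.2761, negative; keep [0.8125, 1.125]
u = 0.96875 gives h = -0.0596, negative; keep [0.96875, 1.125]

1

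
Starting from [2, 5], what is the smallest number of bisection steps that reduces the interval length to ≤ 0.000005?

Width after n steps is 3/2^n. Need 2^n ≥ 3/0.000005 = 600000.
2^19 = 524288 < 600000 ≤ 2^20 = 1048576, so n = 20.

20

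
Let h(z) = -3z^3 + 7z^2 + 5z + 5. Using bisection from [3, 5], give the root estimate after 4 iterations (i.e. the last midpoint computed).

3.125

midpoint 4: h = -55 < 0 → [3, 4]
midpoint 3.5: h = -20.375 < 0 → [3, 3.5]
midpoint 3.25: h = -7.796875 < 0 → [3, 3.25]
midpoint 3.125: h = -2.5684 < 0 → [3, 3.125]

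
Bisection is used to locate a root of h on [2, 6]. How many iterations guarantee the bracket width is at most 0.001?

12

Width after n steps is 4/2^n. Need 2^n ≥ 4/0.001 = 4000.
2^11 = 2048 < 4000 ≤ 2^12 = 4096, so n = 12.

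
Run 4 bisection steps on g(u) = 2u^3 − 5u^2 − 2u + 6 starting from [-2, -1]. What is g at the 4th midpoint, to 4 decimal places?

midpoint -1.5: g = -9 < 0 → [-1.5, -1]
midpoint -1.25: g = -3.21875 < 0 → [-1.25, -1]
midpoint -1.125: g = -0.925781 < 0 → [-1.125, -1]
midpoint -1.0625: g = 0.0815 > 0 → [-1.125, -1.0625]

0.0815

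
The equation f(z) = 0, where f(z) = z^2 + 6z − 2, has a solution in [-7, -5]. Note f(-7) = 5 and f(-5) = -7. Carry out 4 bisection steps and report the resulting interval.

f(-6) = -2 < 0, so the root lies in [-7, -6]
f(-6.5) = 1.25 > 0, so the root lies in [-6.5, -6]
f(-6.25) = -0.4375 < 0, so the root lies in [-6.5, -6.25]
f(-6.375) = 0.3906 > 0, so the root lies in [-6.375, -6.25]

[-6.375, -6.25]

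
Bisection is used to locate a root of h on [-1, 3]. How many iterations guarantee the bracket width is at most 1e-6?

Width after n steps is 4/2^n. Need 2^n ≥ 4/1e-6 = 4000000.
2^21 = 2097152 < 4000000 ≤ 2^22 = 4194304, so n = 22.

22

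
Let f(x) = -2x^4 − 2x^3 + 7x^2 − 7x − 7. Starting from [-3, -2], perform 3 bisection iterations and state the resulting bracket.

[-2.75, -2.625]

m = -2.5, f(m) = 7.375 (+); new bracket [-3, -2.5]
m = -2.75, f(m) = -7.601562 (−); new bracket [-2.75, -2.5]
m = -2.625, f(m) = 0.82373 (+); new bracket [-2.75, -2.625]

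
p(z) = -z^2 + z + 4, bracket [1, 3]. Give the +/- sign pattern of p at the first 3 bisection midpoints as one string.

++-

p(2) = 2 > 0, so the root lies in [2, 3]
p(2.5) = 0.25 > 0, so the root lies in [2.5, 3]
p(2.75) = -0.8125 < 0, so the root lies in [2.5, 2.75]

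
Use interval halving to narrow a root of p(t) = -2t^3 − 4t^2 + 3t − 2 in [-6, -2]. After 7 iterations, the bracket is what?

midpoint -4: p = 50 > 0 → [-4, -2]
midpoint -3: p = 7 > 0 → [-3, -2]
midpoint -2.5: p = -3.25 < 0 → [-3, -2.5]
midpoint -2.75: p = 1.0938 > 0 → [-2.75, -2.5]
midpoint -2.625: p = -1.2617 < 0 → [-2.75, -2.625]
midpoint -2.6875: p = -0.1313 < 0 → [-2.75, -2.6875]
midpoint -2.71875: p = 0.4692 > 0 → [-2.71875, -2.6875]

[-2.71875, -2.6875]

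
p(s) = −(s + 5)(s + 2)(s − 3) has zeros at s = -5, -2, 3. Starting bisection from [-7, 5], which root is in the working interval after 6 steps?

m = -1, p(m) = 16 (+); new bracket [-1, 5]
m = 2, p(m) = 28 (+); new bracket [2, 5]
m = 3.5, p(m) = -23.375 (−); new bracket [2, 3.5]
m = 2.75, p(m) = 9.2031 (+); new bracket [2.75, 3.5]
m = 3.125, p(m) = -5.2051 (−); new bracket [2.75, 3.125]
m = 2.9375, p(m) = 2.4495 (+); new bracket [2.9375, 3.125]

3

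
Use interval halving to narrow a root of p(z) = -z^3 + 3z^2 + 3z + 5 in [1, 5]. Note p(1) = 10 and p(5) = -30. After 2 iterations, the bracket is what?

[4, 5]

midpoint 3: p = 14 > 0 → [3, 5]
midpoint 4: p = 1 > 0 → [4, 5]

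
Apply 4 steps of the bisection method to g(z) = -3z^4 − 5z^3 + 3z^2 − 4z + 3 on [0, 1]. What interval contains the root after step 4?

[0.5625, 0.625]

z = 0.5 gives g = 0.9375, positive; keep [0.5, 1]
z = 0.75 gives g = -1.371094, negative; keep [0.5, 0.75]
z = 0.625 gives g = -0.006592, negative; keep [0.5, 0.625]
z = 0.5625 gives g = 0.509, positive; keep [0.5625, 0.625]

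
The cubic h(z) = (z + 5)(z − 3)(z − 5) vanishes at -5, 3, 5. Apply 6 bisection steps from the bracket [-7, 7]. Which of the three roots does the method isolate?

-5

z = 0 gives h = 75, positive; keep [-7, 0]
z = -3.5 gives h = 82.875, positive; keep [-7, -3.5]
z = -5.25 gives h = -21.140625, negative; keep [-5.25, -3.5]
z = -4.375 gives h = 43.2129, positive; keep [-5.25, -4.375]
z = -4.8125 gives h = 14.3738, positive; keep [-5.25, -4.8125]
z = -5.03125 gives h = -2.5176, negative; keep [-5.03125, -4.8125]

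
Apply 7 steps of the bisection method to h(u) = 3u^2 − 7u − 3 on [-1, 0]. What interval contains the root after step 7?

h(-0.5) = 1.25 > 0, so the root lies in [-0.5, 0]
h(-0.25) = -1.0625 < 0, so the root lies in [-0.5, -0.25]
h(-0.375) = 0.046875 > 0, so the root lies in [-0.375, -0.25]
h(-0.3125) = -0.5195 < 0, so the root lies in [-0.375, -0.3125]
h(-0.34375) = -0.2393 < 0, so the root lies in [-0.375, -0.34375]
h(-0.359375) = -0.0969 < 0, so the root lies in [-0.375, -0.359375]
h(-0.3671875) = -0.0252 < 0, so the root lies in [-0.375, -0.3671875]

[-0.375, -0.3671875]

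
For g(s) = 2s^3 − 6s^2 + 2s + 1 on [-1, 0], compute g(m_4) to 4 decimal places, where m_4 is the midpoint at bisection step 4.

midpoint -0.5: g = -1.75 < 0 → [-0.5, 0]
midpoint -0.25: g = 0.09375 > 0 → [-0.5, -0.25]
midpoint -0.375: g = -0.699219 < 0 → [-0.375, -0.25]
midpoint -0.3125: g = -0.272 < 0 → [-0.3125, -0.25]

-0.2720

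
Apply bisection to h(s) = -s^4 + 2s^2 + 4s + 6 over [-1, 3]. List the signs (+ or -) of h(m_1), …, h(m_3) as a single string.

++-

midpoint 1: h = 11 > 0 → [1, 3]
midpoint 2: h = 6 > 0 → [2, 3]
midpoint 2.5: h = -10.5625 < 0 → [2, 2.5]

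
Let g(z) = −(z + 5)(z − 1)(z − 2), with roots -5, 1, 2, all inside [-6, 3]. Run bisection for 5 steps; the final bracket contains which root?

-5

midpoint -1.5: g = -30.625 < 0 → [-6, -1.5]
midpoint -3.75: g = -34.140625 < 0 → [-6, -3.75]
midpoint -4.875: g = -5.048828 < 0 → [-6, -4.875]
midpoint -5.4375: g = 20.947 > 0 → [-5.4375, -4.875]
midpoint -5.15625: g = 6.8837 > 0 → [-5.15625, -4.875]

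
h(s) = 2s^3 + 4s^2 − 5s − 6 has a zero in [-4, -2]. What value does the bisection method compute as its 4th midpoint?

m = -3, h(m) = -9 (−); new bracket [-3, -2]
m = -2.5, h(m) = 0.25 (+); new bracket [-3, -2.5]
m = -2.75, h(m) = -3.59375 (−); new bracket [-2.75, -2.5]
m = -2.625, h(m) = -1.4883 (−); new bracket [-2.625, -2.5]

-2.625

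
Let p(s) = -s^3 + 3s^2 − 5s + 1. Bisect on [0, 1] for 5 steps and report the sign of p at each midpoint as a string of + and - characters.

m = 0.5, p(m) = -0.875 (−); new bracket [0, 0.5]
m = 0.25, p(m) = -0.078125 (−); new bracket [0, 0.25]
m = 0.125, p(m) = 0.419922 (+); new bracket [0.125, 0.25]
m = 0.1875, p(m) = 0.1614 (+); new bracket [0.1875, 0.25]
m = 0.21875, p(m) = 0.0393 (+); new bracket [0.21875, 0.25]

--+++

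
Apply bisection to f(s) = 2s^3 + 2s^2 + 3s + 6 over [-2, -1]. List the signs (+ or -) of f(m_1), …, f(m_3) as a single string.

-++

f(-1.5) = -0.75 < 0, so the root lies in [-1.5, -1]
f(-1.25) = 1.46875 > 0, so the root lies in [-1.5, -1.25]
f(-1.375) = 0.457031 > 0, so the root lies in [-1.5, -1.375]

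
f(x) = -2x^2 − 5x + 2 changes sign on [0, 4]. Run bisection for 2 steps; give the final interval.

x = 2 gives f = -16, negative; keep [0, 2]
x = 1 gives f = -5, negative; keep [0, 1]

[0, 1]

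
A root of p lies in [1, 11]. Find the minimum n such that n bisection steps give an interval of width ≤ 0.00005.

18

Width after n steps is 10/2^n. Need 2^n ≥ 10/0.00005 = 200000.
2^17 = 131072 < 200000 ≤ 2^18 = 262144, so n = 18.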